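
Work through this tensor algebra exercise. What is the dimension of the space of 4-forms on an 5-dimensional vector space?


The dimension of the space of p-forms on an n-dimensional space is C(n, p).
n = 5, p = 4
C(5, 4) = 5! / (4! * 1!) = 5

5


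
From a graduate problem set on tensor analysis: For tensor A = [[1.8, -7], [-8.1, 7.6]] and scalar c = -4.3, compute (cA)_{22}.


Scalar multiplication: (cA)_{ij} = c * A_{ij}.
c = -4.3
A_{22} = 7.6
(cA)_{22} = -4.3 * 7.6 = -32.68

-32.68


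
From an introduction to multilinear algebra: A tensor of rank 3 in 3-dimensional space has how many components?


The number of components of a rank-r tensor in d dimensions is d^r.
Here d = 3 and r = 3.
3^3 = 27

27


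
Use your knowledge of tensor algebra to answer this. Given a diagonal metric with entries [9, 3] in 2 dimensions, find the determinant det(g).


For a diagonal metric, the determinant is the product of diagonal entries.
Diagonal entries: 9, 3
det(g) = 9 * 3 = 27

27


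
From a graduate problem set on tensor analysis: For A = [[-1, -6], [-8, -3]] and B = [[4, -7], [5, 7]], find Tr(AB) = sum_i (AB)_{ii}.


Tr(AB) = sum_i (AB)_{ii} where (AB)_{ii} = sum_k A_{ik} B_{ki}.
(AB)_{11} = -1*4 + -6*5 = -34
(AB)_{22} = -8*-7 + -3*7 = 35
Tr(AB) = -34 + 35 = 1

1


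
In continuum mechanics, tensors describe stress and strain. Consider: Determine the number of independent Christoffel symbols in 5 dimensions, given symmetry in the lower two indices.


Christoffel symbols Gamma^k_{ij} are symmetric in i,j, so there are d * d(d+1)/2 independent symbols.
d = 5
d(d+1)/2 = 5 * 6 / 2 = 15
Total = 5 * 15 = 75

75


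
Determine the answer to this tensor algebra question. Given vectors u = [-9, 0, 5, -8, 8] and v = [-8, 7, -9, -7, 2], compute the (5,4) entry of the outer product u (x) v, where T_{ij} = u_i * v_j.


The outer product entry T_{ij} = u_i * v_j.
We need i=5, j=4.
u_5 = 8, v_4 = -7
T_{5,4} = 8 * -7 = -56

-56


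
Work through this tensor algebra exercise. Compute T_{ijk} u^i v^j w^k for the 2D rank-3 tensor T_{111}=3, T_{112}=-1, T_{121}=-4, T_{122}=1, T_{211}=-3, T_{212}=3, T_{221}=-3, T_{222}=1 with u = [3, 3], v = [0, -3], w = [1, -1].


S = sum over i,j,k of T_{ijk} u_i v_j w_k. Expanding all 8 terms:
T_{111}*u_1*v_1*w_1 = 3*3*0*1 = 0  (running total: 0)
T_{112}*u_1*v_1*w_2 = -1*3*0*-1 = 0  (running total: 0)
T_{121}*u_1*v_2*w_1 = -4*3*-3*1 = 36  (running total: 36)
T_{122}*u_1*v_2*w_2 = 1*3*-3*-1 = 9  (running total: 45)
T_{211}*u_2*v_1*w_1 = -3*3*0*1 = 0  (running total: 45)
T_{212}*u_2*v_1*w_2 = 3*3*0*-1 = 0  (running total: 45)
T_{221}*u_2*v_2*w_1 = -3*3*-3*1 = 27  (running total: 72)
T_{222}*u_2*v_2*w_2 = 1*3*-3*-1 = 9  (running total: 81)
S = 81

81


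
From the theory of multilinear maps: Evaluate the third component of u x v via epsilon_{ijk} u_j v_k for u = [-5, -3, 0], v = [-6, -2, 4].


(u x v)_3 = sum_{j,k} epsilon_{3jk} u_j v_k. Only permutations of (1,2,3) contribute; the two non-zero terms are:
eps_{312} u_1 v_2 = 1 * -5 * -2 = 10
eps_{321} u_2 v_1 = -1 * -3 * -6 = -18
(u x v)_3 = -8

-8


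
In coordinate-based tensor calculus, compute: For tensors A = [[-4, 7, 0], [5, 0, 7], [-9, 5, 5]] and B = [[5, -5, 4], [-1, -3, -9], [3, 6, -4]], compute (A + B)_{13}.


Tensor addition is component-wise: (A + B)_{ij} = A_{ij} + B_{ij}.
A_{13} = 0
B_{13} = 4
(A + B)_{13} = 0 + 4 = 4

4


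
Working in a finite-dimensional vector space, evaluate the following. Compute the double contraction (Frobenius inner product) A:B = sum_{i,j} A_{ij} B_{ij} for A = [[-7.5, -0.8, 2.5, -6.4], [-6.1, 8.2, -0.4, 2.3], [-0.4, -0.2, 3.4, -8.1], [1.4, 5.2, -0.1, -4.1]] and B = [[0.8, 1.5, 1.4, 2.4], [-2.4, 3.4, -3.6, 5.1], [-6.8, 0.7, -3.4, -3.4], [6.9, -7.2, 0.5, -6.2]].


A:B = sum over all i,j of A_{ij} * B_{ij}.
Row 1: -7.5*0.8=-6, -0.8*1.5=-1.2, 2.5*1.4=3.5, -6.4*2.4=-15.36 => row sum = -19.06
Row 2: -6.1*-2.4=14.64, 8.2*3.4=27.88, -0.4*-3.6=1.44, 2.3*5.1=11.73 => row sum = 55.69
Row 3: -0.4*-6.8=2.72, -0.2*0.7=-0.14, 3.4*-3.4=-11.56, -8.1*-3.4=27.54 => row sum = 18.56
Row 4: 1.4*6.9=9.66, 5.2*-7.2=-37.44, -0.1*0.5=-0.05, -4.1*-6.2=25.42 => row sum = -2.41
Total = -19.06 + 55.69 + 18.56 + -2.41 = 52.78

52.78


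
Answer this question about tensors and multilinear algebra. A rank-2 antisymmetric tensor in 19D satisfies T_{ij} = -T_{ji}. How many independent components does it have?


An antisymmetric rank-2 tensor satisfies A_{ij} = -A_{ji}, so diagonal entries are zero.
The independent components are the upper-triangular entries: C(n, 2) = n(n-1)/2.
n = 19
C(19, 2) = 19 * 18 / 2 = 342 / 2 = 171

171


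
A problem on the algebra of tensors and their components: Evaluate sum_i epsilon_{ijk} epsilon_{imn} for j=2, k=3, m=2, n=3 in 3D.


Using the identity: epsilon_{ijk} epsilon_{imn} = delta_{jm} delta_{kn} - delta_{jn} delta_{km}.
delta_{22} = 1
delta_{33} = 1
delta_{23} = 0
delta_{32} = 0
Result = 1 * 1 - 0 * 0 = 1 - 0 = 1

1


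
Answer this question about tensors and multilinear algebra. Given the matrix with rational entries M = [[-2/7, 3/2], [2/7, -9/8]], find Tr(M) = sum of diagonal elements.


The trace is the sum of diagonal entries.
Diagonal: M[1,1] = -2/7, M[2,2] = -9/8
Tr(M) = -2/7 + -9/8
Computing step by step:
After adding M[1,1]: -2/7
After adding M[2,2]: -79/56
Tr(M) = -79/56

-79/56


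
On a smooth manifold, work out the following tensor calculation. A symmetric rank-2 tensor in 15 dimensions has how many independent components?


A symmetric rank-2 tensor in d dimensions has d(d+1)/2 independent components.
d = 15
d(d+1)/2 = 15 * 16 / 2 = 240 / 2 = 120

120


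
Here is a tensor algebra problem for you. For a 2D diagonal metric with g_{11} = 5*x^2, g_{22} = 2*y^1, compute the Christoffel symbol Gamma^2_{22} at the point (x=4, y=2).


For a diagonal metric, Gamma^k_{ij} = (1/2) g^{kk} (dg_{ik}/dx_j + dg_{jk}/dx_i - dg_{ij}/dx_k).
The metric is diagonal, so g_{ab} = 0 for a != b.
At the given point: g_{11} = 80, g_{22} = 4
g^{22} = 1/4
dg_{22}/dx_2 = dg_{22}/dx_2 = 2
dg_{22}/dx_2 = dg_{22}/dx_2 = 2
dg_{22}/dx_2 = dg_{22}/dx_2 = 2
Numerator = 2 + 2 - 2 = 2
Gamma^2_{22} = 2 / (2 * 4) = 1/4

1/4


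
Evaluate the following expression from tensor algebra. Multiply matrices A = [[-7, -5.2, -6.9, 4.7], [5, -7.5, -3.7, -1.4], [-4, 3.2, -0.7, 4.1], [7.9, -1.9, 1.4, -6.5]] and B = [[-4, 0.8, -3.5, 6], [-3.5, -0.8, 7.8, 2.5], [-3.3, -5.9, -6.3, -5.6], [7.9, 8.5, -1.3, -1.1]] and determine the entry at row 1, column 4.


(AB)_{ij} = sum_k A_{ik} B_{kj}.
For i=1, j=4:
A_{11} * B_{14} = -7 * 6 = -42
A_{12} * B_{24} = -5.2 * 2.5 = -13
A_{13} * B_{34} = -6.9 * -5.6 = 38.64
A_{14} * B_{44} = 4.7 * -1.1 = -5.17
Sum = -42 + -13 + 38.64 + -5.17 = -21.53

-21.53


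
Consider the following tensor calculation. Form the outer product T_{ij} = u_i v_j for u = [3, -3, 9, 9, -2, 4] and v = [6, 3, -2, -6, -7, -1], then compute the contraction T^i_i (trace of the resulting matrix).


The outer product gives T_{ij} = u_i v_j.
The trace (contraction) is Tr(T) = sum_i T_{ii} = sum_i u_i v_i.
Diagonal entries:
T_{11} = u_1 * v_1 = 3 * 6 = 18
T_{22} = u_2 * v_2 = -3 * 3 = -9
T_{33} = u_3 * v_3 = 9 * -2 = -18
T_{44} = u_4 * v_4 = 9 * -6 = -54
T_{55} = u_5 * v_5 = -2 * -7 = 14
T_{66} = u_6 * v_6 = 4 * -1 = -4
Tr(T) = 18 + -9 + -18 + -54 + 14 + -4 = -53

-53


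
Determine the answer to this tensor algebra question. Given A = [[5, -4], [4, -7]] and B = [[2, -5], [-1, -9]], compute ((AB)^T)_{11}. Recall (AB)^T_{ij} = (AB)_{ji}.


(AB)^T_{ij} = (AB)_{ji} = sum_k A_{jk} B_{ki}.
For i=1, j=1 we need (AB)_{11}:
A_{11} * B_{11} = 5 * 2 = 10
A_{12} * B_{21} = -4 * -1 = 4
Sum = 10 + 4 = 14

14


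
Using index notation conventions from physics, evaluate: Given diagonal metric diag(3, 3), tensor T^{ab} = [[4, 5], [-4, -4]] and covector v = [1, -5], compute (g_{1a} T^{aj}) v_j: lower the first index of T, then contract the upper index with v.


Step 1: lower the first index. For a diagonal metric, g_{ia} T^{aj} = g_{ii} T^{ij} (no sum on i).
g_{11} = 3
S_1{}^1 = 3 * T^{11} = 3 * 4 = 12
S_1{}^2 = 3 * T^{12} = 3 * 5 = 15
Step 2: contract S_1{}^j with v_j.
S_1{}^1 * v_1 = 12 * 1 = 12
S_1{}^2 * v_2 = 15 * -5 = -75
Result = 12 + -75 = -63

-63


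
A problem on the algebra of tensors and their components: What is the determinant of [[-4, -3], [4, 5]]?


For a 2x2 matrix [[a, b], [c, d]], det = a*d - b*c.
a = -4, b = -3, c = 4, d = 5
a*d = -4 * 5 = -20
b*c = -3 * 4 = -12
det = -20 - -12 = -8

-8


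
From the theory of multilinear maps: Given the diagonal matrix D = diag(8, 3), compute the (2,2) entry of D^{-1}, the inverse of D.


For a diagonal matrix, the inverse has entries (D^{-1})_{ii} = 1/d_{ii}.
The diagonal entries are: d_{11} = 8, d_{22} = 3
We need (D^{-1})_{22} = 1/d_{22} = 1/3 = 1/3

1/3


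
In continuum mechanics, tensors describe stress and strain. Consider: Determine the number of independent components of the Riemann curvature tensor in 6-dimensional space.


The Riemann tensor in d dimensions has d^2(d^2 - 1)/12 independent components.
d = 6, so d^2 = 36
d^2 - 1 = 35
d^2(d^2 - 1) = 36 * 35 = 1260
Divide by 12: 1260 / 12 = 105

105


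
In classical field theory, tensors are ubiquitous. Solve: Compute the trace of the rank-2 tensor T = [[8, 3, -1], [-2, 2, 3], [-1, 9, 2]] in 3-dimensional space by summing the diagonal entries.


The contraction (trace) of a rank-2 tensor is the sum of its diagonal elements.
Diagonal entries: A[1,1] = 8, A[2,2] = 2, A[3,3] = 2
Tr(A) = 8 + 2 + 2 = 12

12


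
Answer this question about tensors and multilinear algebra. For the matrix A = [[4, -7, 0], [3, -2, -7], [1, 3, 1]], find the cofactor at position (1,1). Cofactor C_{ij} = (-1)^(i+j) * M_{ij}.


To find cofactor C_{11}, delete row 1 and column 1.
The resulting 2x2 submatrix is: [[-2, -7], [3, 1]]
Minor M_{11} = -2*1 - -7*3
  = -2 - -21 = 19
Sign = (-1)^(1+1) = (-1)^2 = 1
Cofactor C_{11} = 1 * 19 = 19

19


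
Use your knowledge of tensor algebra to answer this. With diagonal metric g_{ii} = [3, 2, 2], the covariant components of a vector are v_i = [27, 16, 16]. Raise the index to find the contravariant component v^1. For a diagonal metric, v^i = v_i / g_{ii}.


To raise an index with a diagonal metric: v^i = v_i / g_{ii}.
For index 1: v_1 = 27, g_{11} = 3
v^1 = 27 / 3 = 9

9


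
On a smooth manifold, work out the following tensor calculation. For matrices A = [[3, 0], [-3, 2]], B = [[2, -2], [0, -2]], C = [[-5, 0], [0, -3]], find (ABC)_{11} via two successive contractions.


(ABC)_{11} = sum_m (AB)_{1m} C_{m1}. First compute row 1 of AB.
(AB)_{11} = 3*2 + 0*0 = 6
(AB)_{12} = 3*-2 + 0*-2 = -6
Now contract with column 1 of C:
(AB)_{11} * C_{11} = 6 * -5 = -30
(AB)_{12} * C_{21} = -6 * 0 = 0
(ABC)_{11} = -30 + 0 = -30

-30


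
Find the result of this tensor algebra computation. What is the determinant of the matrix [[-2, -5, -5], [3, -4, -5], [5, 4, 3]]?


Expanding along the first row, det(A) = a11*M_11 - a12*M_12 + a13*M_13, where M_1j is the (1,j) minor.
Minor M_11 = -4*3 - -5*4 = 8
Minor M_12 = 3*3 - -5*5 = 34
Minor M_13 = 3*4 - -4*5 = 32
det = -2*(8) - -5*(34) + -5*(32)
    = -16 - -170 + -160
    = -6

-6


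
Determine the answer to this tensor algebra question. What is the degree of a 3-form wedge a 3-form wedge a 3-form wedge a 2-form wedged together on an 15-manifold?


The degree of a wedge product is the sum of the degrees of the individual forms.
Degrees: 3, 3, 3, 2
Total degree = 3 + 3 + 3 + 2 = 11

11


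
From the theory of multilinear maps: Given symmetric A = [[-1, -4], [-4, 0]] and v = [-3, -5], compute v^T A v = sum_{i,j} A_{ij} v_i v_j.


First compute Av:
(Av)_1 = -1*-3 + -4*-5 = 23
(Av)_2 = -4*-3 + 0*-5 = 12
Av = [23, 12]
Then v^T (Av) = -3*23 + -5*12
= -69 + -60 = -129

-129


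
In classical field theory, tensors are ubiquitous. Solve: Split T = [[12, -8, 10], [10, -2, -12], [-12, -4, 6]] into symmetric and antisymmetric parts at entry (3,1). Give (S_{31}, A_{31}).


T_{31} = -12
T_{13} = 10
S_{31} = (-12 + 10)/2 = -2/2 = -1
A_{31} = (-12 - 10)/2 = -22/2 = -11
Check: S + A = -1 + -11 = -12 = T_{31}.

(-1, -11)


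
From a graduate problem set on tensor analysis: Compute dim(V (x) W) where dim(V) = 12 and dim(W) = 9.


The dimension of a tensor product is the product of dimensions.
dim(V) = 12, dim(W) = 9
dim(V (x) W) = 12 * 9 = 108

108


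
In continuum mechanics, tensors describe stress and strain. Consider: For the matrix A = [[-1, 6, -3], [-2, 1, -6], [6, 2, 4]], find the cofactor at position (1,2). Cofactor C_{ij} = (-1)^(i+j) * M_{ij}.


To find cofactor C_{12}, delete row 1 and column 2.
The resulting 2x2 submatrix is: [[-2, -6], [6, 4]]
Minor M_{12} = -2*4 - -6*6
  = -8 - -36 = 28
Sign = (-1)^(1+2) = (-1)^3 = -1
Cofactor C_{12} = -1 * 28 = -28

-28


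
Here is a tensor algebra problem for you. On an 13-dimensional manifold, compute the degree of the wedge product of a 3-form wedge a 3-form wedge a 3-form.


The degree of a wedge product is the sum of the degrees of the individual forms.
Degrees: 3, 3, 3
Total degree = 3 + 3 + 3 = 9

9


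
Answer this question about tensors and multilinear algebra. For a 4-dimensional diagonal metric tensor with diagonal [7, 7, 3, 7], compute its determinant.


For a diagonal metric, the determinant is the product of diagonal entries.
Diagonal entries: 7, 7, 3, 7
det(g) = 7 * 7 * 3 * 7 = 1029

1029


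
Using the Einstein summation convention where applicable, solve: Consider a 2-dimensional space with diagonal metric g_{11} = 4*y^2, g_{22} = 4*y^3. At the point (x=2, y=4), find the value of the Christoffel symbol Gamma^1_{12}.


For a diagonal metric, Gamma^k_{ij} = (1/2) g^{kk} (dg_{ik}/dx_j + dg_{jk}/dx_i - dg_{ij}/dx_k).
The metric is diagonal, so g_{ab} = 0 for a != b.
At the given point: g_{11} = 64, g_{22} = 256
g^{11} = 1/64
dg_{11}/dx_2 = dg_{11}/dx_2 = 32
dg_{21}/dx_1 = 0 (off-diagonal)
dg_{12}/dx_1 = 0 (off-diagonal)
Numerator = 32 + 0 - 0 = 32
Gamma^1_{12} = 32 / (2 * 64) = 1/4

1/4


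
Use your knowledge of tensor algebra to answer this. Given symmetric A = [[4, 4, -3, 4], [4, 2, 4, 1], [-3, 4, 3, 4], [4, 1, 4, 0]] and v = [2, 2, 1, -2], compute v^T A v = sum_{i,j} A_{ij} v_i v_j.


First compute Av:
(Av)_1 = 4*2 + 4*2 + -3*1 + 4*-2 = 5
(Av)_2 = 4*2 + 2*2 + 4*1 + 1*-2 = 14
(Av)_3 = -3*2 + 4*2 + 3*1 + 4*-2 = -3
(Av)_4 = 4*2 + 1*2 + 4*1 + 0*-2 = 14
Av = [5, 14, -3, 14]
Then v^T (Av) = 2*5 + 2*14 + 1*-3 + -2*14
= 10 + 28 + -3 + -28 = 7

7


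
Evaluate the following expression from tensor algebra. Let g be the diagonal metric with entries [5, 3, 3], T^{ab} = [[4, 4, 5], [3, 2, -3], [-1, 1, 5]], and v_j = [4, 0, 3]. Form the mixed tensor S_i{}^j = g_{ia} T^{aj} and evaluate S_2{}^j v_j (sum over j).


Step 1: lower the first index. For a diagonal metric, g_{ia} T^{aj} = g_{ii} T^{ij} (no sum on i).
g_{22} = 3
S_2{}^1 = 3 * T^{21} = 3 * 3 = 9
S_2{}^2 = 3 * T^{22} = 3 * 2 = 6
S_2{}^3 = 3 * T^{23} = 3 * -3 = -9
Step 2: contract S_2{}^j with v_j.
S_2{}^1 * v_1 = 9 * 4 = 36
S_2{}^2 * v_2 = 6 * 0 = 0
S_2{}^3 * v_3 = -9 * 3 = -27
Result = 36 + 0 + -27 = 9

9


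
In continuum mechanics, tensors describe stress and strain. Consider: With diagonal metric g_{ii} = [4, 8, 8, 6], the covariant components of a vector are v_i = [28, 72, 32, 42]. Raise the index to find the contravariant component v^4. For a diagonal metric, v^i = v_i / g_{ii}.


To raise an index with a diagonal metric: v^i = v_i / g_{ii}.
For index 4: v_4 = 42, g_{44} = 6
v^4 = 42 / 6 = 7

7


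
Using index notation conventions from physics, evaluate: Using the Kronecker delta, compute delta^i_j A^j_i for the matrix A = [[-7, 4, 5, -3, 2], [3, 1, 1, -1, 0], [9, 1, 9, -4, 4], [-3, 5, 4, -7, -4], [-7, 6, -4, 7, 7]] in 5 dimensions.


The contraction (trace) of a rank-2 tensor is the sum of its diagonal elements.
Diagonal entries: A[1,1] = -7, A[2,2] = 1, A[3,3] = 9, A[4,4] = -7, A[5,5] = 7
Tr(A) = -7 + 1 + 9 + -7 + 7 = 3

3


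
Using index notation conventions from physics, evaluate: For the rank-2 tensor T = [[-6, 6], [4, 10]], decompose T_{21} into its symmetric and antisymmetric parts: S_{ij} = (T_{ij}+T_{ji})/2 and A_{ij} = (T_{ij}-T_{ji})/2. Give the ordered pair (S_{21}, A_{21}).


T_{21} = 4
T_{12} = 6
S_{21} = (4 + 6)/2 = 10/2 = 5
A_{21} = (4 - 6)/2 = -2/2 = -1
Check: S + A = 5 + -1 = 4 = T_{21}.

(5, -1)


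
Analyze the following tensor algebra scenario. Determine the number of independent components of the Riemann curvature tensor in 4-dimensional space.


The Riemann tensor in d dimensions has d^2(d^2 - 1)/12 independent components.
d = 4, so d^2 = 16
d^2 - 1 = 15
d^2(d^2 - 1) = 16 * 15 = 240
Divide by 12: 240 / 12 = 20

20


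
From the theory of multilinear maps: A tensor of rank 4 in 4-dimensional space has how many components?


The number of components of a rank-r tensor in d dimensions is d^r.
Here d = 4 and r = 4.
4^4 = 256

256


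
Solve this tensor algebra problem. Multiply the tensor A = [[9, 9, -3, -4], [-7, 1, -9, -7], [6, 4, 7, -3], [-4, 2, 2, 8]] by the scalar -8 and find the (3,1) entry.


Scalar multiplication: (cA)_{ij} = c * A_{ij}.
c = -8
A_{31} = 6
(cA)_{31} = -8 * 6 = -48

-48


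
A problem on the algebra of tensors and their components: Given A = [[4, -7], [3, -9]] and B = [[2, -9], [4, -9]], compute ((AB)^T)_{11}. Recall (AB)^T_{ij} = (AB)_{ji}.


(AB)^T_{ij} = (AB)_{ji} = sum_k A_{jk} B_{ki}.
For i=1, j=1 we need (AB)_{11}:
A_{11} * B_{11} = 4 * 2 = 8
A_{12} * B_{21} = -7 * 4 = -28
Sum = 8 + -28 = -20

-20


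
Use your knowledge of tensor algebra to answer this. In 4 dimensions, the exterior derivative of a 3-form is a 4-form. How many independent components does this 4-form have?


The exterior derivative of a p-form is a (p+1)-form.
Its number of independent components is C(n, p+1).
n = 4, p+1 = 4
C(4, 4) = 1

1


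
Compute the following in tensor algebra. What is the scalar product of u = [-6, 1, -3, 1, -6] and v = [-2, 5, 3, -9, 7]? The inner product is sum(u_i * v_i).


The inner product u . v = sum of u_i * v_i.
Term-by-term: -6 * -2, 1 * 5, -3 * 3, 1 * -9, -6 * 7
Products: 12, 5, -9, -9, -42
Sum = 12 + 5 + -9 + -9 + -42 = -43

-43


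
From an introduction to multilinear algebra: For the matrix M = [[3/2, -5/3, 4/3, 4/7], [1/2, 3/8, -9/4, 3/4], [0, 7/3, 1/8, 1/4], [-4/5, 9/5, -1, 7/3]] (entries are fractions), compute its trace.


The trace is the sum of diagonal entries.
Diagonal: M[1,1] = 3/2, M[2,2] = 3/8, M[3,3] = 1/8, M[4,4] = 7/3
Tr(M) = 3/2 + 3/8 + 1/8 + 7/3
Computing step by step:
After adding M[1,1]: 3/2
After adding M[2,2]: 15/8
After adding M[3,3]: 2
After adding M[4,4]: 13/3
Tr(M) = 13/3

13/3


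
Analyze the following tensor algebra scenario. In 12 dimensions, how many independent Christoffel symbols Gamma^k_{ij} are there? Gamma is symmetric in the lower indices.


Christoffel symbols Gamma^k_{ij} are symmetric in i,j, so there are d * d(d+1)/2 independent symbols.
d = 12
d(d+1)/2 = 12 * 13 / 2 = 78
Total = 12 * 78 = 936

936


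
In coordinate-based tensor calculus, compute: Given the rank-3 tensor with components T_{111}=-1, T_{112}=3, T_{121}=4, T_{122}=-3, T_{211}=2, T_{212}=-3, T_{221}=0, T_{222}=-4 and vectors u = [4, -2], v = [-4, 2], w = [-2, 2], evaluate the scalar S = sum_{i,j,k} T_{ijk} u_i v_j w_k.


S = sum over i,j,k of T_{ijk} u_i v_j w_k. Expanding all 8 terms:
T_{111}*u_1*v_1*w_1 = -1*4*-4*-2 = -32  (running total: -32)
T_{112}*u_1*v_1*w_2 = 3*4*-4*2 = -96  (running total: -128)
T_{121}*u_1*v_2*w_1 = 4*4*2*-2 = -64  (running total: -192)
T_{122}*u_1*v_2*w_2 = -3*4*2*2 = -48  (running total: -240)
T_{211}*u_2*v_1*w_1 = 2*-2*-4*-2 = -32  (running total: -272)
T_{212}*u_2*v_1*w_2 = -3*-2*-4*2 = -48  (running total: -320)
T_{221}*u_2*v_2*w_1 = 0*-2*2*-2 = 0  (running total: -320)
T_{222}*u_2*v_2*w_2 = -4*-2*2*2 = 32  (running total: -288)
S = -288

-288


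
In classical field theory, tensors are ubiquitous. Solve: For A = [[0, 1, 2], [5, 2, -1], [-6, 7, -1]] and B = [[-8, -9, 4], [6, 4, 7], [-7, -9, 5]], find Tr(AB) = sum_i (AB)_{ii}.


Tr(AB) = sum_i (AB)_{ii} where (AB)_{ii} = sum_k A_{ik} B_{ki}.
(AB)_{11} = 0*-8 + 1*6 + 2*-7 = -8
(AB)_{22} = 5*-9 + 2*4 + -1*-9 = -28
(AB)_{33} = -6*4 + 7*7 + -1*5 = 20
Tr(AB) = -8 + -28 + 20 = -16

-16


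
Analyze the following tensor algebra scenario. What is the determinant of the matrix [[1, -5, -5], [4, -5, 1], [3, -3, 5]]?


Expanding along the first row, det(A) = a11*M_11 - a12*M_12 + a13*M_13, where M_1j is the (1,j) minor.
Minor M_11 = -5*5 - 1*-3 = -22
Minor M_12 = 4*5 - 1*3 = 17
Minor M_13 = 4*-3 - -5*3 = 3
det = 1*(-22) - -5*(17) + -5*(3)
    = -22 - -85 + -15
    = 48

48


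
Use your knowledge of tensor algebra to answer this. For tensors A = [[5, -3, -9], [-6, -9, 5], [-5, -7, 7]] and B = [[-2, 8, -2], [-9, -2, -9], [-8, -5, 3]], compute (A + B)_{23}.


Tensor addition is component-wise: (A + B)_{ij} = A_{ij} + B_{ij}.
A_{23} = 5
B_{23} = -9
(A + B)_{23} = 5 + -9 = -4

-4


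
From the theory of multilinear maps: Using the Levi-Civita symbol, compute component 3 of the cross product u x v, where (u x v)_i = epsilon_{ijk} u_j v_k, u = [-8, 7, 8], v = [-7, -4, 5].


(u x v)_3 = sum_{j,k} epsilon_{3jk} u_j v_k. Only permutations of (1,2,3) contribute; the two non-zero terms are:
eps_{312} u_1 v_2 = 1 * -8 * -4 = 32
eps_{321} u_2 v_1 = -1 * 7 * -7 = 49
(u x v)_3 = 81

81


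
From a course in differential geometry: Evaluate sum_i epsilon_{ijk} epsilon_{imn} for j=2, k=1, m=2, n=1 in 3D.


Using the identity: epsilon_{ijk} epsilon_{imn} = delta_{jm} delta_{kn} - delta_{jn} delta_{km}.
delta_{22} = 1
delta_{11} = 1
delta_{21} = 0
delta_{12} = 0
Result = 1 * 1 - 0 * 0 = 1 - 0 = 1

1


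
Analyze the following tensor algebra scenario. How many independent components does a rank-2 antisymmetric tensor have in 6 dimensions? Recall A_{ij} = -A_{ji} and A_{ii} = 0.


An antisymmetric rank-2 tensor satisfies A_{ij} = -A_{ji}, so diagonal entries are zero.
The independent components are the upper-triangular entries: C(n, 2) = n(n-1)/2.
n = 6
C(6, 2) = 6 * 5 / 2 = 30 / 2 = 15

15


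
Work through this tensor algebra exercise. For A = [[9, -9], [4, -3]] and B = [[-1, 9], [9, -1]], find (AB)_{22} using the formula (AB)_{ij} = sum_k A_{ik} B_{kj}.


(AB)_{ij} = sum_k A_{ik} B_{kj}.
For i=2, j=2:
A_{21} * B_{12} = 4 * 9 = 36
A_{22} * B_{22} = -3 * -1 = 3
Sum = 36 + 3 = 39

39


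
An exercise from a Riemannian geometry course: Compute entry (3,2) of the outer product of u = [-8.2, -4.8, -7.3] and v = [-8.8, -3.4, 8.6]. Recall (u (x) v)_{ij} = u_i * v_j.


The outer product entry T_{ij} = u_i * v_j.
We need i=3, j=2.
u_3 = -7.3, v_2 = -3.4
T_{3,2} = -7.3 * -3.4 = 24.82

24.82


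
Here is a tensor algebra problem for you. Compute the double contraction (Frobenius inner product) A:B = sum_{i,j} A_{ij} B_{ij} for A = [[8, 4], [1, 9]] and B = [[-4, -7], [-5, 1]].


A:B = sum over all i,j of A_{ij} * B_{ij}.
Row 1: 8*-4=-32, 4*-7=-28 => row sum = -60
Row 2: 1*-5=-5, 9*1=9 => row sum = 4
Total = -60 + 4 = -56

-56


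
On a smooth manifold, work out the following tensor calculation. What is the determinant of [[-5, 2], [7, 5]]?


For a 2x2 matrix [[a, b], [c, d]], det = a*d - b*c.
a = -5, b = 2, c = 7, d = 5
a*d = -5 * 5 = -25
b*c = 2 * 7 = 14
det = -25 - 14 = -39

-39


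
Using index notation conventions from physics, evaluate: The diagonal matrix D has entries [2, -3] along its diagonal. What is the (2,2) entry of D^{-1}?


For a diagonal matrix, the inverse has entries (D^{-1})_{ii} = 1/d_{ii}.
The diagonal entries are: d_{11} = 2, d_{22} = -3
We need (D^{-1})_{22} = 1/d_{22} = 1/-3 = -1/3

-1/3


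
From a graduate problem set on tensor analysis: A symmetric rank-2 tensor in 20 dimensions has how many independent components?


A symmetric rank-2 tensor in d dimensions has d(d+1)/2 independent components.
d = 20
d(d+1)/2 = 20 * 21 / 2 = 420 / 2 = 210

210


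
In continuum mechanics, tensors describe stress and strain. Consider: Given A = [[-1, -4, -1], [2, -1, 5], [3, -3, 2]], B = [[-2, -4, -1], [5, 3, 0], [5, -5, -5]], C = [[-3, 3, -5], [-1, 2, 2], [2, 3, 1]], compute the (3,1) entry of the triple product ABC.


(ABC)_{31} = sum_m (AB)_{3m} C_{m1}. First compute row 3 of AB.
(AB)_{31} = 3*-2 + -3*5 + 2*5 = -11
(AB)_{32} = 3*-4 + -3*3 + 2*-5 = -31
(AB)_{33} = 3*-1 + -3*0 + 2*-5 = -13
Now contract with column 1 of C:
(AB)_{31} * C_{11} = -11 * -3 = 33
(AB)_{32} * C_{21} = -31 * -1 = 31
(AB)_{33} * C_{31} = -13 * 2 = -26
(ABC)_{31} = 33 + 31 + -26 = 38

38


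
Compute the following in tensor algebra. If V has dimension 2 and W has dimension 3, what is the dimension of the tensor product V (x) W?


The dimension of a tensor product is the product of dimensions.
dim(V) = 2, dim(W) = 3
dim(V (x) W) = 2 * 3 = 6

6


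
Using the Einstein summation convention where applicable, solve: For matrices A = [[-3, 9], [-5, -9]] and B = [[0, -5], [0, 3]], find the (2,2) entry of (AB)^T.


(AB)^T_{ij} = (AB)_{ji} = sum_k A_{jk} B_{ki}.
For i=2, j=2 we need (AB)_{22}:
A_{21} * B_{12} = -5 * -5 = 25
A_{22} * B_{22} = -9 * 3 = -27
Sum = 25 + -27 = -2

-2


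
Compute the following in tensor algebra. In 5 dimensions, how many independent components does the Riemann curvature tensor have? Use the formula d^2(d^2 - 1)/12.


The Riemann tensor in d dimensions has d^2(d^2 - 1)/12 independent components.
d = 5, so d^2 = 25
d^2 - 1 = 24
d^2(d^2 - 1) = 25 * 24 = 600
Divide by 12: 600 / 12 = 50

50


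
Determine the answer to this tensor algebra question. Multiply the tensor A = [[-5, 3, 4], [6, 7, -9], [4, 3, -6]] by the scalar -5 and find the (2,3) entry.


Scalar multiplication: (cA)_{ij} = c * A_{ij}.
c = -5
A_{23} = -9
(cA)_{23} = -5 * -9 = 45

45


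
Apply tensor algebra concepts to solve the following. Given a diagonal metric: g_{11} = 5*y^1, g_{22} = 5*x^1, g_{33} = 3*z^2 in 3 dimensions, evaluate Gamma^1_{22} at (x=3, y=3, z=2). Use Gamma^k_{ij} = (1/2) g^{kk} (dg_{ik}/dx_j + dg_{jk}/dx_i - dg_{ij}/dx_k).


For a diagonal metric, Gamma^k_{ij} = (1/2) g^{kk} (dg_{ik}/dx_j + dg_{jk}/dx_i - dg_{ij}/dx_k).
The metric is diagonal, so g_{ab} = 0 for a != b.
At the given point: g_{11} = 15, g_{22} = 15, g_{33} = 12
g^{11} = 1/15
dg_{21}/dx_2 = 0 (off-diagonal)
dg_{21}/dx_2 = 0 (off-diagonal)
dg_{22}/dx_1 = dg_{22}/dx_1 = 5
Numerator = 0 + 0 - 5 = -5
Gamma^1_{22} = -5 / (2 * 15) = -1/6

-1/6


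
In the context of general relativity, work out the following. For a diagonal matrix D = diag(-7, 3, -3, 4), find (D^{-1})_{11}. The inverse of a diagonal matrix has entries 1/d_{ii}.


For a diagonal matrix, the inverse has entries (D^{-1})_{ii} = 1/d_{ii}.
The diagonal entries are: d_{11} = -7, d_{22} = 3, d_{33} = -3, d_{44} = 4
We need (D^{-1})_{11} = 1/d_{11} = 1/-7 = -1/7

-1/7


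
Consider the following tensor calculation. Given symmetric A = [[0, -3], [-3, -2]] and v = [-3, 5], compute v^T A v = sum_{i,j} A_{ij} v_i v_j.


First compute Av:
(Av)_1 = 0*-3 + -3*5 = -15
(Av)_2 = -3*-3 + -2*5 = -1
Av = [-15, -1]
Then v^T (Av) = -3*-15 + 5*-1
= 45 + -5 = 40

40


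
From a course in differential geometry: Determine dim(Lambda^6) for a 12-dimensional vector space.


The dimension of the space of p-forms on an n-dimensional space is C(n, p).
n = 12, p = 6
C(12, 6) = 12! / (6! * 6!) = 924

924


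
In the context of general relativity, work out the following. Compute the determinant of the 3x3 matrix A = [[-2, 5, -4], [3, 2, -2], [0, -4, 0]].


Expanding along the first row, det(A) = a11*M_11 - a12*M_12 + a13*M_13, where M_1j is the (1,j) minor.
Minor M_11 = 2*0 - -2*-4 = -8
Minor M_12 = 3*0 - -2*0 = 0
Minor M_13 = 3*-4 - 2*0 = -12
det = -2*(-8) - 5*(0) + -4*(-12)
    = 16 - 0 + 48
    = 64

64


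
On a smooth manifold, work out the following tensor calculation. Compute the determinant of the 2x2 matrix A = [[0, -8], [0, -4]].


For a 2x2 matrix [[a, b], [c, d]], det = a*d - b*c.
a = 0, b = -8, c = 0, d = -4
a*d = 0 * -4 = 0
b*c = -8 * 0 = 0
det = 0 - 0 = 0

0


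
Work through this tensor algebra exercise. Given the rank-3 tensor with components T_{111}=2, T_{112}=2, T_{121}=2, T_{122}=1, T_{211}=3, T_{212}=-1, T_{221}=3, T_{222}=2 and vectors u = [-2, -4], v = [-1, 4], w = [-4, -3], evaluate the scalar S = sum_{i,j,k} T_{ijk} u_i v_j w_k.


S = sum over i,j,k of T_{ijk} u_i v_j w_k. Expanding all 8 terms:
T_{111}*u_1*v_1*w_1 = 2*-2*-1*-4 = -16  (running total: -16)
T_{112}*u_1*v_1*w_2 = 2*-2*-1*-3 = -12  (running total: -28)
T_{121}*u_1*v_2*w_1 = 2*-2*4*-4 = 64  (running total: 36)
T_{122}*u_1*v_2*w_2 = 1*-2*4*-3 = 24  (running total: 60)
T_{211}*u_2*v_1*w_1 = 3*-4*-1*-4 = -48  (running total: 12)
T_{212}*u_2*v_1*w_2 = -1*-4*-1*-3 = 12  (running total: 24)
T_{221}*u_2*v_2*w_1 = 3*-4*4*-4 = 192  (running total: 216)
T_{222}*u_2*v_2*w_2 = 2*-4*4*-3 = 96  (running total: 312)
S = 312

312


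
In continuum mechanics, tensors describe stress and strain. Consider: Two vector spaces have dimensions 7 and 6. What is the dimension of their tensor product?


The dimension of a tensor product is the product of dimensions.
dim(V) = 7, dim(W) = 6
dim(V (x) W) = 7 * 6 = 42

42


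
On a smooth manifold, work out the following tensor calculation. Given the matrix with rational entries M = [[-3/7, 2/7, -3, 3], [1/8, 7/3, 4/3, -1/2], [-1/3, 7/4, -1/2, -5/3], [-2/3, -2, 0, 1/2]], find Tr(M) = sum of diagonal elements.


The trace is the sum of diagonal entries.
Diagonal: M[1,1] = -3/7, M[2,2] = 7/3, M[3,3] = -1/2, M[4,4] = 1/2
Tr(M) = -3/7 + 7/3 + -1/2 + 1/2
Computing step by step:
After adding M[1,1]: -3/7
After adding M[2,2]: 40/21
After adding M[3,3]: 59/42
After adding M[4,4]: 40/21
Tr(M) = 40/21

40/21


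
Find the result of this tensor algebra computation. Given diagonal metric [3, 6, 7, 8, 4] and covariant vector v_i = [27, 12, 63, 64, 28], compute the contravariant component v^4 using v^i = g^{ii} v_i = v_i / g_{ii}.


To raise an index with a diagonal metric: v^i = v_i / g_{ii}.
For index 4: v_4 = 64, g_{44} = 8
v^4 = 64 / 8 = 8

8


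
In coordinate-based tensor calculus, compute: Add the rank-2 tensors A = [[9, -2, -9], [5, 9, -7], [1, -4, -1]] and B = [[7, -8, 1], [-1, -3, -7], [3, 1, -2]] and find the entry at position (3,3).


Tensor addition is component-wise: (A + B)_{ij} = A_{ij} + B_{ij}.
A_{33} = -1
B_{33} = -2
(A + B)_{33} = -1 + -2 = -3

-3


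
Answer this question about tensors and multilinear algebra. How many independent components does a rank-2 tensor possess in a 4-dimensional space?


The number of components of a rank-r tensor in d dimensions is d^r.
Here d = 4 and r = 2.
4^2 = 16

16


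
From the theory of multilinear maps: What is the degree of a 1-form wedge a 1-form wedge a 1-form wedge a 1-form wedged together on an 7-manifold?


The degree of a wedge product is the sum of the degrees of the individual forms.
Degrees: 1, 1, 1, 1
Total degree = 1 + 1 + 1 + 1 = 4

4


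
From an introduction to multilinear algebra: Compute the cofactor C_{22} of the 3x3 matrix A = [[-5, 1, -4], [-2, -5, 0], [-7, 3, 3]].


To find cofactor C_{22}, delete row 2 and column 2.
The resulting 2x2 submatrix is: [[-5, -4], [-7, 3]]
Minor M_{22} = -5*3 - -4*-7
  = -15 - 28 = -43
Sign = (-1)^(2+2) = (-1)^4 = 1
Cofactor C_{22} = 1 * -43 = -43

-43


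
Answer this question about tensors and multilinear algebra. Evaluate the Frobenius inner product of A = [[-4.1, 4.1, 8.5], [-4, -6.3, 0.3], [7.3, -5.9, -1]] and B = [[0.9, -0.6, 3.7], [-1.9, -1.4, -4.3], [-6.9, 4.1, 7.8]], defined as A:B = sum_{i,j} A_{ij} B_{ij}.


A:B = sum over all i,j of A_{ij} * B_{ij}.
Row 1: -4.1*0.9=-3.69, 4.1*-0.6=-2.46, 8.5*3.7=31.45 => row sum = 25.3
Row 2: -4*-1.9=7.6, -6.3*-1.4=8.82, 0.3*-4.3=-1.29 => row sum = 15.13
Row 3: 7.3*-6.9=-50.37, -5.9*4.1=-24.19, -1*7.8=-7.8 => row sum = -82.36
Total = 25.3 + 15.13 + -82.36 = -41.93

-41.93


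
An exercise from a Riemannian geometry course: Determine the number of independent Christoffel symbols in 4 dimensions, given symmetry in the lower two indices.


Christoffel symbols Gamma^k_{ij} are symmetric in i,j, so there are d * d(d+1)/2 independent symbols.
d = 4
d(d+1)/2 = 4 * 5 / 2 = 10
Total = 4 * 10 = 40

40


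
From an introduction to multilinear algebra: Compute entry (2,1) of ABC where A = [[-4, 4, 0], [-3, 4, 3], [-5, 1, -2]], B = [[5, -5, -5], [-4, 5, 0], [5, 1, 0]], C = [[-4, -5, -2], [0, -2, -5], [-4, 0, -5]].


(ABC)_{21} = sum_m (AB)_{2m} C_{m1}. First compute row 2 of AB.
(AB)_{21} = -3*5 + 4*-4 + 3*5 = -16
(AB)_{22} = -3*-5 + 4*5 + 3*1 = 38
(AB)_{23} = -3*-5 + 4*0 + 3*0 = 15
Now contract with column 1 of C:
(AB)_{21} * C_{11} = -16 * -4 = 64
(AB)_{22} * C_{21} = 38 * 0 = 0
(AB)_{23} * C_{31} = 15 * -4 = -60
(ABC)_{21} = 64 + 0 + -60 = 4

4


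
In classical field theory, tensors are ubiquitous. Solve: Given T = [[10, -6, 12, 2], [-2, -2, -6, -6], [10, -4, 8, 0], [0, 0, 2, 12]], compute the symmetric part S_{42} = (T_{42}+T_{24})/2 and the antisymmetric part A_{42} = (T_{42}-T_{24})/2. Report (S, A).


T_{42} = 0
T_{24} = -6
S_{42} = (0 + -6)/2 = -6/2 = -3
A_{42} = (0 - -6)/2 = 6/2 = 3
Check: S + A = -3 + 3 = 0 = T_{42}.

(-3, 3)


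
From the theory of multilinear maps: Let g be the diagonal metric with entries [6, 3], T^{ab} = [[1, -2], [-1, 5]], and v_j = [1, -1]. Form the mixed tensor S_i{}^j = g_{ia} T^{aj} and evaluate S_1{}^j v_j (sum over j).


Step 1: lower the first index. For a diagonal metric, g_{ia} T^{aj} = g_{ii} T^{ij} (no sum on i).
g_{11} = 6
S_1{}^1 = 6 * T^{11} = 6 * 1 = 6
S_1{}^2 = 6 * T^{12} = 6 * -2 = -12
Step 2: contract S_1{}^j with v_j.
S_1{}^1 * v_1 = 6 * 1 = 6
S_1{}^2 * v_2 = -12 * -1 = 12
Result = 6 + 12 = 18

18


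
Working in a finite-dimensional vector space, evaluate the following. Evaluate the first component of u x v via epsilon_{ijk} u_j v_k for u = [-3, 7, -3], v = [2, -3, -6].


(u x v)_1 = sum_{j,k} epsilon_{1jk} u_j v_k. Only permutations of (1,2,3) contribute; the two non-zero terms are:
eps_{123} u_2 v_3 = 1 * 7 * -6 = -42
eps_{132} u_3 v_2 = -1 * -3 * -3 = -9
(u x v)_1 = -51

-51


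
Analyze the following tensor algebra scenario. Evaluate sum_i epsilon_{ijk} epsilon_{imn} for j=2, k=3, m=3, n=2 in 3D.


Using the identity: epsilon_{ijk} epsilon_{imn} = delta_{jm} delta_{kn} - delta_{jn} delta_{km}.
delta_{23} = 0
delta_{32} = 0
delta_{22} = 1
delta_{33} = 1
Result = 0 * 0 - 1 * 1 = 0 - 1 = -1

-1


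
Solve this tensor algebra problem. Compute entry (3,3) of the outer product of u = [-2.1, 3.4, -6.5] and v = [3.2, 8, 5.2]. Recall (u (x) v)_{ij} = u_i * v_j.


The outer product entry T_{ij} = u_i * v_j.
We need i=3, j=3.
u_3 = -6.5, v_3 = 5.2
T_{3,3} = -6.5 * 5.2 = -33.8

-33.8


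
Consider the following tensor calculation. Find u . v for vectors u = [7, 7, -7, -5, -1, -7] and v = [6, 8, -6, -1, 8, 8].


The inner product u . v = sum of u_i * v_i.
Term-by-term: 7 * 6, 7 * 8, -7 * -6, -5 * -1, -1 * 8, -7 * 8
Products: 42, 56, 42, 5, -8, -56
Sum = 42 + 56 + 42 + 5 + -8 + -56 = 81

81


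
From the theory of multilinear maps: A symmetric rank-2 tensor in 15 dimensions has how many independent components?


A symmetric rank-2 tensor in d dimensions has d(d+1)/2 independent components.
d = 15
d(d+1)/2 = 15 * 16 / 2 = 240 / 2 = 120

120


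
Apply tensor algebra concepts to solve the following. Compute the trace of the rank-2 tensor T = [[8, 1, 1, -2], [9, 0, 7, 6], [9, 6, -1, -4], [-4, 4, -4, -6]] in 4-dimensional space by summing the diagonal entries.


The contraction (trace) of a rank-2 tensor is the sum of its diagonal elements.
Diagonal entries: A[1,1] = 8, A[2,2] = 0, A[3,3] = -1, A[4,4] = -6
Tr(A) = 8 + 0 + -1 + -6 = 1

1


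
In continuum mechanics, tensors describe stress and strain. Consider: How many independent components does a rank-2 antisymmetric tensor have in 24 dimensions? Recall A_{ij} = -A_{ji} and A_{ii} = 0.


An antisymmetric rank-2 tensor satisfies A_{ij} = -A_{ji}, so diagonal entries are zero.
The independent components are the upper-triangular entries: C(n, 2) = n(n-1)/2.
n = 24
C(24, 2) = 24 * 23 / 2 = 552 / 2 = 276

276


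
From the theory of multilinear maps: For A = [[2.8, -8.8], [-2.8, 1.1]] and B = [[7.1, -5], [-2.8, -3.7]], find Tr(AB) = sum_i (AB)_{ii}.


Tr(AB) = sum_i (AB)_{ii} where (AB)_{ii} = sum_k A_{ik} B_{ki}.
(AB)_{11} = 2.8*7.1 + -8.8*-2.8 = 44.52
(AB)_{22} = -2.8*-5 + 1.1*-3.7 = 9.93
Tr(AB) = 44.52 + 9.93 = 54.45

54.45


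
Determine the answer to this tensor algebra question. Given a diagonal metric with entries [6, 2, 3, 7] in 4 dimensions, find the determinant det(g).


For a diagonal metric, the determinant is the product of diagonal entries.
Diagonal entries: 6, 2, 3, 7
det(g) = 6 * 2 * 3 * 7 = 252

252


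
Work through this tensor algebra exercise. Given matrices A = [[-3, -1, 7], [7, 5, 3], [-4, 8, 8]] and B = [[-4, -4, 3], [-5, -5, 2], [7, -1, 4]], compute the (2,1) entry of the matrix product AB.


(AB)_{ij} = sum_k A_{ik} B_{kj}.
For i=2, j=1:
A_{21} * B_{11} = 7 * -4 = -28
A_{22} * B_{21} = 5 * -5 = -25
A_{23} * B_{31} = 3 * 7 = 21
Sum = -28 + -25 + 21 = -32

-32


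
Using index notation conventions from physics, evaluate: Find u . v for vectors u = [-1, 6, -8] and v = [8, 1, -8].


The inner product u . v = sum of u_i * v_i.
Term-by-term: -1 * 8, 6 * 1, -8 * -8
Products: -8, 6, 64
Sum = -8 + 6 + 64 = 62

62


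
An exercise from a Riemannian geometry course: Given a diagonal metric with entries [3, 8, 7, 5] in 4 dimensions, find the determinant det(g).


For a diagonal metric, the determinant is the product of diagonal entries.
Diagonal entries: 3, 8, 7, 5
det(g) = 3 * 8 * 7 * 5 = 840

840


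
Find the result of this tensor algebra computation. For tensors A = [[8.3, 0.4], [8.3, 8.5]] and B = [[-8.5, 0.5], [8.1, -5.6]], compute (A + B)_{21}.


Tensor addition is component-wise: (A + B)_{ij} = A_{ij} + B_{ij}.
A_{21} = 8.3
B_{21} = 8.1
(A + B)_{21} = 8.3 + 8.1 = 16.4

16.4


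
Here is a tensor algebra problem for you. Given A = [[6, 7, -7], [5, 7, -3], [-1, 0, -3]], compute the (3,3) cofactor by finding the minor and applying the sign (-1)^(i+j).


To find cofactor C_{33}, delete row 3 and column 3.
The resulting 2x2 submatrix is: [[6, 7], [5, 7]]
Minor M_{33} = 6*7 - 7*5
  = 42 - 35 = 7
Sign = (-1)^(3+3) = (-1)^6 = 1
Cofactor C_{33} = 1 * 7 = 7

7


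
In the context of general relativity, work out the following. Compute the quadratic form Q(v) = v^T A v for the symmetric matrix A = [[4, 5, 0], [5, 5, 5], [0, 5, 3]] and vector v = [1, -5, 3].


First compute Av:
(Av)_1 = 4*1 + 5*-5 + 0*3 = -21
(Av)_2 = 5*1 + 5*-5 + 5*3 = -5
(Av)_3 = 0*1 + 5*-5 + 3*3 = -16
Av = [-21, -5, -16]
Then v^T (Av) = 1*-21 + -5*-5 + 3*-16
= -21 + 25 + -48 = -44

-44


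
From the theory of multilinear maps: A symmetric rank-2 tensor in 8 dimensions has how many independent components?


A symmetric rank-2 tensor in d dimensions has d(d+1)/2 independent components.
d = 8
d(d+1)/2 = 8 * 9 / 2 = 72 / 2 = 36

36


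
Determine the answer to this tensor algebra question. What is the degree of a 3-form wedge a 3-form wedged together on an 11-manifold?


The degree of a wedge product is the sum of the degrees of the individual forms.
Degrees: 3, 3
Total degree = 3 + 3 = 6

6


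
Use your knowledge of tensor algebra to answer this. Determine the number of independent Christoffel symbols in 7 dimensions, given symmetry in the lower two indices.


Christoffel symbols Gamma^k_{ij} are symmetric in i,j, so there are d * d(d+1)/2 independent symbols.
d = 7
d(d+1)/2 = 7 * 8 / 2 = 28
Total = 7 * 28 = 196

196


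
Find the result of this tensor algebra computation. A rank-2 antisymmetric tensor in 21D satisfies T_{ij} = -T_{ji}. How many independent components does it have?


An antisymmetric rank-2 tensor satisfies A_{ij} = -A_{ji}, so diagonal entries are zero.
The independent components are the upper-triangular entries: C(n, 2) = n(n-1)/2.
n = 21
C(21, 2) = 21 * 20 / 2 = 420 / 2 = 210

210
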